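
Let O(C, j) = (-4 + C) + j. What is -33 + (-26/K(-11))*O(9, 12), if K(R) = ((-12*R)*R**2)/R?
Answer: -23737/726 ≈ -32.696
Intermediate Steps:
O(C, j) = -4 + C + j
K(R) = -12*R**2 (K(R) = (-12*R**3)/R = -12*R**2)
-33 + (-26/K(-11))*O(9, 12) = -33 + (-26/((-12*(-11)**2)))*(-4 + 9 + 12) = -33 - 26/((-12*121))*17 = -33 - 26/(-1452)*17 = -33 - 26*(-1/1452)*17 = -33 + (13/726)*17 = -33 + 221/726 = -23737/726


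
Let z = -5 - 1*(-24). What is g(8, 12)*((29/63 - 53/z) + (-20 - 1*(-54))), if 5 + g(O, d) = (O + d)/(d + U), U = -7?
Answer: -37910/1197 ≈ -31.671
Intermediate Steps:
z = 19 (z = -5 + 24 = 19)
g(O, d) = -5 + (O + d)/(-7 + d) (g(O, d) = -5 + (O + d)/(d - 7) = -5 + (O + d)/(-7 + d))
g(8, 12)*((29/63 - 53/z) + (-20 - 1*(-54))) = ((35 + 8 - 4*12)/(-7 + 12))*((29/63 - 53/19) + (-20 - 1*(-54))) = ((35 + 8 - 48)/5)*((29*(1/63) - 53*1/19) + (-20 + 54)) = ((1/5)*(-5))*((29/63 - 53/19) + 34) = -(-2788/1197 + 34) = -1*37910/1197 = -37910/1197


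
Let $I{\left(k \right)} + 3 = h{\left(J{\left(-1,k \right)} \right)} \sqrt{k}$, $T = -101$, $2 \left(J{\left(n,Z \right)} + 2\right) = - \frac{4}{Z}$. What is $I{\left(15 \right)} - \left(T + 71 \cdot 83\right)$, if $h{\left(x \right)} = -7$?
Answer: $-5795 - 7 \sqrt{15} \approx -5822.1$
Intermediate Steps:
$J{\left(n,Z \right)} = -2 - \frac{2}{Z}$ ($J{\left(n,Z \right)} = -2 + \frac{\left(-4\right) \frac{1}{Z}}{2} = -2 - \frac{2}{Z}$)
$I{\left(k \right)} = -3 - 7 \sqrt{k}$
$I{\left(15 \right)} - \left(T + 71 \cdot 83\right) = \left(-3 - 7 \sqrt{15}\right) - \left(-101 + 71 \cdot 83\right) = \left(-3 - 7 \sqrt{15}\right) - \left(-101 + 5893\right) = \left(-3 - 7 \sqrt{15}\right) - 5792 = -5795 - 7 \sqrt{15}$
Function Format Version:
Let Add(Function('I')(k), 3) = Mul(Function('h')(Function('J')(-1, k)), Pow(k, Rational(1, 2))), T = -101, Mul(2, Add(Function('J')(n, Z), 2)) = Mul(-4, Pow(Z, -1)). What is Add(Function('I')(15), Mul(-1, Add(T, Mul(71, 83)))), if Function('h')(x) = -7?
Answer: Add(-5795, Mul(-7, Pow(15, Rational(1, 2)))) ≈ -5822.1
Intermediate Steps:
Function('J')(n, Z) = Add(-2, Mul(-2, Pow(Z, -1))) (Function('J')(n, Z) = Add(-2, Mul(Rational(1, 2), Mul(-4, Pow(Z, -1)))) = Add(-2, Mul(-2, Pow(Z, -1))))
Function('I')(k) = Add(-3, Mul(-7, Pow(k, Rational(1, 2))))
Add(Function('I')(15), Mul(-1, Add(T, Mul(71, 83)))) = Add(Add(-3, Mul(-7, Pow(15, Rational(1, 2)))), Mul(-1, Add(-101, Mul(71, 83)))) = Add(Add(-3, Mul(-7, Pow(15, Rational(1, 2)))), Mul(-1, Add(-101, 5893))) = Add(Add(-3, Mul(-7, Pow(15, Rational(1, 2)))), Mul(-1, 5792)) = Add(Add(-3, Mul(-7, Pow(15, Rational(1, 2)))), -5792) = Add(-5795, Mul(-7, Pow(15, Rational(1, 2))))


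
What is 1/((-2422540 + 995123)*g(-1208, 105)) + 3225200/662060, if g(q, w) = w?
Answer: 3452778976571/708776774265 ≈ 4.8715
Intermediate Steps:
1/((-2422540 + 995123)*g(-1208, 105)) + 3225200/662060 = 1/((-2422540 + 995123)*105) + 3225200/662060 = (1/105)/(-1427417) + 3225200*(1/662060) = -1/1427417*1/105 + 161260/33103 = -1/149878785 + 161260/33103 = 3452778976571/708776774265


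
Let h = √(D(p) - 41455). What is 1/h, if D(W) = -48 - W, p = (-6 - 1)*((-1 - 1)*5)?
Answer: -I*√41573/41573 ≈ -0.0049045*I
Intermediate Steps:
p = 70 (p = -(-14)*5 = -7*(-10) = 70)
h = I*√41573 (h = √((-48 - 1*70) - 41455) = √((-48 - 70) - 41455) = √(-118 - 41455) = √(-41573) = I*√41573 ≈ 203.89*I)
1/h = 1/(I*√41573) = -I*√41573/41573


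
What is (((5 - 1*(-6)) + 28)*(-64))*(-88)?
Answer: 219648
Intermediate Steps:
(((5 - 1*(-6)) + 28)*(-64))*(-88) = (((5 + 6) + 28)*(-64))*(-88) = ((11 + 28)*(-64))*(-88) = (39*(-64))*(-88) = -2496*(-88) = 219648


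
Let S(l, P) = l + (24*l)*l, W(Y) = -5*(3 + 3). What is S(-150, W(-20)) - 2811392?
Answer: -2271542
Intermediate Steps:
W(Y) = -30 (W(Y) = -5*6 = -30)
S(l, P) = l + 24*l²
S(-150, W(-20)) - 2811392 = -150*(1 + 24*(-150)) - 2811392 = -150*(1 - 3600) - 2811392 = -150*(-3599) - 2811392 = 539850 - 2811392 = -2271542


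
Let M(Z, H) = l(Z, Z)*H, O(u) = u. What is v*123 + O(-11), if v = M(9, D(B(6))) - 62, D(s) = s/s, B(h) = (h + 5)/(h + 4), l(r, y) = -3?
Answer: -8006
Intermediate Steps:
B(h) = (5 + h)/(4 + h)
D(s) = 1
M(Z, H) = -3*H
v = -65 (v = -3*1 - 62 = -3 - 62 = -65)
v*123 + O(-11) = -65*123 - 11 = -7995 - 11 = -8006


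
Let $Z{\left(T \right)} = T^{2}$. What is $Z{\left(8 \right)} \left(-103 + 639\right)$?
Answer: $34304$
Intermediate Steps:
$Z{\left(8 \right)} \left(-103 + 639\right) = 8^{2} \left(-103 + 639\right) = 64 \cdot 536 = 34304$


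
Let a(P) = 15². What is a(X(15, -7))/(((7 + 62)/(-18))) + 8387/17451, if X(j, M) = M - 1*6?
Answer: -23365949/401373 ≈ -58.215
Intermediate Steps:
X(j, M) = -6 + M (X(j, M) = M - 6 = -6 + M)
a(P) = 225
a(X(15, -7))/(((7 + 62)/(-18))) + 8387/17451 = 225/(((7 + 62)/(-18))) + 8387/17451 = 225/((-1/18*69)) + 8387*(1/17451) = 225/(-23/6) + 8387/17451 = 225*(-6/23) + 8387/17451 = -1350/23 + 8387/17451 = -23365949/401373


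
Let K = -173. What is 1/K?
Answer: -1/173 ≈ -0.0057803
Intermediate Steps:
1/K = 1/(-173) = -1/173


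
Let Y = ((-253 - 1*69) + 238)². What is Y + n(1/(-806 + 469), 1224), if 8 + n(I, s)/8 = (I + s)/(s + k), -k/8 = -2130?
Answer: 5379854519/769371 ≈ 6992.5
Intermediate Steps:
k = 17040 (k = -8*(-2130) = 17040)
n(I, s) = -64 + 8*(I + s)/(17040 + s) (n(I, s) = -64 + 8*((I + s)/(s + 17040)) = -64 + 8*((I + s)/(17040 + s)) = -64 + 8*(I + s)/(17040 + s))
Y = 7056 (Y = ((-253 - 69) + 238)² = (-322 + 238)² = (-84)² = 7056)
Y + n(1/(-806 + 469), 1224) = 7056 + 8*(-136320 + 1/(-806 + 469) - 7*1224)/(17040 + 1224) = 7056 + 8*(-136320 + 1/(-337) - 8568)/18264 = 7056 + 8*(1/18264)*(-136320 - 1/337 - 8568) = 7056 + 8*(1/18264)*(-48827257/337) = 7056 - 48827257/769371 = 5379854519/769371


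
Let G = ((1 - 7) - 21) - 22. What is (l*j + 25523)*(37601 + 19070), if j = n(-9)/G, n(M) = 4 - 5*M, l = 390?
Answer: 1424312243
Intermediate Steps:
G = -49 (G = (-6 - 21) - 22 = -27 - 22 = -49)
j = -1 (j = (4 - 5*(-9))/(-49) = (4 + 45)*(-1/49) = 49*(-1/49) = -1)
(l*j + 25523)*(37601 + 19070) = (390*(-1) + 25523)*(37601 + 19070) = (-390 + 25523)*56671 = 25133*56671 = 1424312243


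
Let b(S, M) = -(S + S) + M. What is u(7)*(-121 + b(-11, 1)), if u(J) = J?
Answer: -686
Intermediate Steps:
b(S, M) = M - 2*S (b(S, M) = -2*S + M = M - 2*S)
u(7)*(-121 + b(-11, 1)) = 7*(-121 + (1 - 2*(-11))) = 7*(-121 + (1 + 22)) = 7*(-121 + 23) = 7*(-98) = -686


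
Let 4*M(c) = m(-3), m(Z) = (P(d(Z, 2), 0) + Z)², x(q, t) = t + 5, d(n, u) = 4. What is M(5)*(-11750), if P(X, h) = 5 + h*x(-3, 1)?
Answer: -11750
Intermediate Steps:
x(q, t) = 5 + t
P(X, h) = 5 + 6*h (P(X, h) = 5 + h*(5 + 1) = 5 + h*6 = 5 + 6*h)
m(Z) = (5 + Z)² (m(Z) = ((5 + 6*0) + Z)² = ((5 + 0) + Z)² = (5 + Z)²)
M(c) = 1 (M(c) = (5 - 3)²/4 = (¼)*2² = (¼)*4 = 1)
M(5)*(-11750) = 1*(-11750) = -11750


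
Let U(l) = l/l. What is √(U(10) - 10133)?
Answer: 2*I*√2533 ≈ 100.66*I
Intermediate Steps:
U(l) = 1
√(U(10) - 10133) = √(1 - 10133) = √(-10132) = 2*I*√2533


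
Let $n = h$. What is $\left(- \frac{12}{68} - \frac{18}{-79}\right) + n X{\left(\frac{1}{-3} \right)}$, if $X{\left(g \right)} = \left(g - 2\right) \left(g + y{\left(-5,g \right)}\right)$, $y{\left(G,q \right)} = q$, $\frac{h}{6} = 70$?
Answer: $\frac{2632487}{4029} \approx 653.38$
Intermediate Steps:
$h = 420$ ($h = 6 \cdot 70 = 420$)
$n = 420$
$X{\left(g \right)} = 2 g \left(-2 + g\right)$ ($X{\left(g \right)} = \left(g - 2\right) \left(g + g\right) = \left(-2 + g\right) 2 g = 2 g \left(-2 + g\right)$)
$\left(- \frac{12}{68} - \frac{18}{-79}\right) + n X{\left(\frac{1}{-3} \right)} = \left(- \frac{12}{68} - \frac{18}{-79}\right) + 420 \frac{2 \left(-2 + \frac{1}{-3}\right)}{-3} = \left(\left(-12\right) \frac{1}{68} - - \frac{18}{79}\right) + 420 \cdot 2 \left(- \frac{1}{3}\right) \left(-2 - \frac{1}{3}\right) = \left(- \frac{3}{17} + \frac{18}{79}\right) + 420 \cdot 2 \left(- \frac{1}{3}\right) \left(- \frac{7}{3}\right) = \frac{69}{1343} + 420 \cdot \frac{14}{9} = \frac{69}{1343} + \frac{1960}{3} = \frac{2632487}{4029}$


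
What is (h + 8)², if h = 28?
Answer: 1296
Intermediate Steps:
(h + 8)² = (28 + 8)² = 36² = 1296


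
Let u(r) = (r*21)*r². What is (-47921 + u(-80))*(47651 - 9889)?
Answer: -407826616802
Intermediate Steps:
u(r) = 21*r³ (u(r) = (21*r)*r² = 21*r³)
(-47921 + u(-80))*(47651 - 9889) = (-47921 + 21*(-80)³)*(47651 - 9889) = (-47921 + 21*(-512000))*37762 = (-47921 - 10752000)*37762 = -10799921*37762 = -407826616802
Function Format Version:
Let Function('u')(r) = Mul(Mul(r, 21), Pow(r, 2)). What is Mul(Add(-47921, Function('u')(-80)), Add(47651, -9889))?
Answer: -407826616802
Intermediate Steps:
Function('u')(r) = Mul(21, Pow(r, 3)) (Function('u')(r) = Mul(Mul(21, r), Pow(r, 2)) = Mul(21, Pow(r, 3)))
Mul(Add(-47921, Function('u')(-80)), Add(47651, -9889)) = Mul(Add(-47921, Mul(21, Pow(-80, 3))), Add(47651, -9889)) = Mul(Add(-47921, Mul(21, -512000)), 37762) = Mul(Add(-47921, -10752000), 37762) = Mul(-10799921, 37762) = -407826616802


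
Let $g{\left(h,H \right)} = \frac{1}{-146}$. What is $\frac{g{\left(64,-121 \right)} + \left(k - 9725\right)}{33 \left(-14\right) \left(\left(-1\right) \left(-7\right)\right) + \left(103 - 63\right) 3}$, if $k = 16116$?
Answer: $- \frac{933085}{454644} \approx -2.0523$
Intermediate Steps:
$g{\left(h,H \right)} = - \frac{1}{146}$
$\frac{g{\left(64,-121 \right)} + \left(k - 9725\right)}{33 \left(-14\right) \left(\left(-1\right) \left(-7\right)\right) + \left(103 - 63\right) 3} = \frac{- \frac{1}{146} + \left(16116 - 9725\right)}{33 \left(-14\right) \left(\left(-1\right) \left(-7\right)\right) + \left(103 - 63\right) 3} = \frac{- \frac{1}{146} + \left(16116 - 9725\right)}{\left(-462\right) 7 + 40 \cdot 3} = \frac{- \frac{1}{146} + 6391}{-3234 + 120} = \frac{933085}{146 \left(-3114\right)} = \frac{933085}{146} \left(- \frac{1}{3114}\right) = - \frac{933085}{454644}$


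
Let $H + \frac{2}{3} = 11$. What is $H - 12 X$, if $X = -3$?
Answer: $\frac{139}{3} \approx 46.333$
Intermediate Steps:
$H = \frac{31}{3}$ ($H = - \frac{2}{3} + 11 = \frac{31}{3} \approx 10.333$)
$H - 12 X = \frac{31}{3} - -36 = \frac{31}{3} + 36 = \frac{139}{3}$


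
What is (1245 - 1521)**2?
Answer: 76176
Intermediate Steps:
(1245 - 1521)**2 = (-276)**2 = 76176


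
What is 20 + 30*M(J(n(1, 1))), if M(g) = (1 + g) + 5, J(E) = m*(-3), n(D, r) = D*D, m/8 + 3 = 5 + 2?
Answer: -2680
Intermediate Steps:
m = 32 (m = -24 + 8*(5 + 2) = -24 + 8*7 = -24 + 56 = 32)
n(D, r) = D²
J(E) = -96 (J(E) = 32*(-3) = -96)
M(g) = 6 + g
20 + 30*M(J(n(1, 1))) = 20 + 30*(6 - 96) = 20 + 30*(-90) = 20 - 2700 = -2680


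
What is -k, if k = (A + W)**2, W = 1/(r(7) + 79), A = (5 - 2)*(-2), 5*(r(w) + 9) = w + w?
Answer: -4748041/132496 ≈ -35.835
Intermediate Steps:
r(w) = -9 + 2*w/5 (r(w) = -9 + (w + w)/5 = -9 + (2*w)/5 = -9 + 2*w/5)
A = -6 (A = 3*(-2) = -6)
W = 5/364 (W = 1/((-9 + (2/5)*7) + 79) = 1/((-9 + 14/5) + 79) = 1/(-31/5 + 79) = 1/(364/5) = 5/364 ≈ 0.013736)
k = 4748041/132496 (k = (-6 + 5/364)**2 = (-2179/364)**2 = 4748041/132496 ≈ 35.835)
-k = -1*4748041/132496 = -4748041/132496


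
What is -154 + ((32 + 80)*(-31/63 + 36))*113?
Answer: 4043110/9 ≈ 4.4923e+5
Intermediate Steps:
-154 + ((32 + 80)*(-31/63 + 36))*113 = -154 + (112*(-31*1/63 + 36))*113 = -154 + (112*(-31/63 + 36))*113 = -154 + (112*(2237/63))*113 = -154 + (35792/9)*113 = -154 + 4044496/9 = 4043110/9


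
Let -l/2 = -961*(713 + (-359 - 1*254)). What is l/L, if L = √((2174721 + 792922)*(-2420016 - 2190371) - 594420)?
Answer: -192200*I*√13681983302261/13681983302261 ≈ -0.051961*I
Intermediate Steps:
l = 192200 (l = -(-1922)*(713 + (-359 - 1*254)) = -(-1922)*(713 + (-359 - 254)) = -(-1922)*(713 - 613) = -(-1922)*100 = -2*(-96100) = 192200)
L = I*√13681983302261 (L = √(2967643*(-4610387) - 594420) = √(-13681982707841 - 594420) = √(-13681983302261) = I*√13681983302261 ≈ 3.6989e+6*I)
l/L = 192200/((I*√13681983302261)) = 192200*(-I*√13681983302261/13681983302261) = -192200*I*√13681983302261/13681983302261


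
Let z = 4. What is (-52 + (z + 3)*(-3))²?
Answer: 5329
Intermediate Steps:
(-52 + (z + 3)*(-3))² = (-52 + (4 + 3)*(-3))² = (-52 + 7*(-3))² = (-52 - 21)² = (-73)² = 5329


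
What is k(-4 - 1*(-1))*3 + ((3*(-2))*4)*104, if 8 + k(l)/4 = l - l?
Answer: -2592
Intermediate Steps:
k(l) = -32 (k(l) = -32 + 4*(l - l) = -32 + 4*0 = -32 + 0 = -32)
k(-4 - 1*(-1))*3 + ((3*(-2))*4)*104 = -32*3 + ((3*(-2))*4)*104 = -96 - 6*4*104 = -96 - 24*104 = -96 - 2496 = -2592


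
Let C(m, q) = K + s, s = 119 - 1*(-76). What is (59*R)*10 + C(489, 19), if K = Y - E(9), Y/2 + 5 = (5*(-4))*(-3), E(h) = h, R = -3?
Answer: -1474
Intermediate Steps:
Y = 110 (Y = -10 + 2*((5*(-4))*(-3)) = -10 + 2*(-20*(-3)) = -10 + 2*60 = -10 + 120 = 110)
s = 195 (s = 119 + 76 = 195)
K = 101 (K = 110 - 1*9 = 110 - 9 = 101)
C(m, q) = 296 (C(m, q) = 101 + 195 = 296)
(59*R)*10 + C(489, 19) = (59*(-3))*10 + 296 = -177*10 + 296 = -1770 + 296 = -1474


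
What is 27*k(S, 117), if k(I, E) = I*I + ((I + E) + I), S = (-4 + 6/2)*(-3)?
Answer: 3564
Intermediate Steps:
S = 3 (S = (-4 + 6*(½))*(-3) = (-4 + 3)*(-3) = -1*(-3) = 3)
k(I, E) = E + I² + 2*I (k(I, E) = I² + ((E + I) + I) = I² + (E + 2*I) = E + I² + 2*I)
27*k(S, 117) = 27*(117 + 3² + 2*3) = 27*(117 + 9 + 6) = 27*132 = 3564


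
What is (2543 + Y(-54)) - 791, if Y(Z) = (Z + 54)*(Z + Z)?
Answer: 1752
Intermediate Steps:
Y(Z) = 2*Z*(54 + Z) (Y(Z) = (54 + Z)*(2*Z) = 2*Z*(54 + Z))
(2543 + Y(-54)) - 791 = (2543 + 2*(-54)*(54 - 54)) - 791 = (2543 + 2*(-54)*0) - 791 = (2543 + 0) - 791 = 2543 - 791 = 1752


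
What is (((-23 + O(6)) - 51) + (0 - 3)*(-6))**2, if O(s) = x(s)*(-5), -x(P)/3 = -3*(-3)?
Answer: 6241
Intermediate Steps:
x(P) = -27 (x(P) = -(-9)*(-3) = -3*9 = -27)
O(s) = 135 (O(s) = -27*(-5) = 135)
(((-23 + O(6)) - 51) + (0 - 3)*(-6))**2 = (((-23 + 135) - 51) + (0 - 3)*(-6))**2 = ((112 - 51) - 3*(-6))**2 = (61 + 18)**2 = 79**2 = 6241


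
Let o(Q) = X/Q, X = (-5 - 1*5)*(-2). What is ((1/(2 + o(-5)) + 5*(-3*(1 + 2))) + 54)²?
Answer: 289/4 ≈ 72.250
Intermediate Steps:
X = 20 (X = (-5 - 5)*(-2) = -10*(-2) = 20)
o(Q) = 20/Q
((1/(2 + o(-5)) + 5*(-3*(1 + 2))) + 54)² = ((1/(2 + 20/(-5)) + 5*(-3*(1 + 2))) + 54)² = ((1/(2 + 20*(-⅕)) + 5*(-3*3)) + 54)² = ((1/(2 - 4) + 5*(-9)) + 54)² = ((1/(-2) - 45) + 54)² = ((-½ - 45) + 54)² = (-91/2 + 54)² = (17/2)² = 289/4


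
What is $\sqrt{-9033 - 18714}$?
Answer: $3 i \sqrt{3083} \approx 166.57 i$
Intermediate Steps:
$\sqrt{-9033 - 18714} = \sqrt{-27747} = 3 i \sqrt{3083}$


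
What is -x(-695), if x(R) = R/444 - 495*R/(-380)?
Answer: 1912640/2109 ≈ 906.89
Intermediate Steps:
x(R) = 2752*R/2109 (x(R) = R*(1/444) - 495*R*(-1/380) = R/444 + 99*R/76 = 2752*R/2109)
-x(-695) = -2752*(-695)/2109 = -1*(-1912640/2109) = 1912640/2109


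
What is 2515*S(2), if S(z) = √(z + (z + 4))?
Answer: 5030*√2 ≈ 7113.5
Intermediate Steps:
S(z) = √(4 + 2*z) (S(z) = √(z + (4 + z)) = √(4 + 2*z))
2515*S(2) = 2515*√(4 + 2*2) = 2515*√(4 + 4) = 2515*√8 = 2515*(2*√2) = 5030*√2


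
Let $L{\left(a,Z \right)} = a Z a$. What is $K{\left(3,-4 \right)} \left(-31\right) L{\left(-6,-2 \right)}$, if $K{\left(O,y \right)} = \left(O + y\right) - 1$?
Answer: $-4464$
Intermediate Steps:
$L{\left(a,Z \right)} = Z a^{2}$
$K{\left(O,y \right)} = -1 + O + y$
$K{\left(3,-4 \right)} \left(-31\right) L{\left(-6,-2 \right)} = \left(-1 + 3 - 4\right) \left(-31\right) \left(- 2 \left(-6\right)^{2}\right) = \left(-2\right) \left(-31\right) \left(\left(-2\right) 36\right) = 62 \left(-72\right) = -4464$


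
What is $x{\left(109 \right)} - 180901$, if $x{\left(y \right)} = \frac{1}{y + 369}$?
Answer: $- \frac{86470677}{478} \approx -1.809 \cdot 10^{5}$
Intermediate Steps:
$x{\left(y \right)} = \frac{1}{369 + y}$
$x{\left(109 \right)} - 180901 = \frac{1}{369 + 109} - 180901 = \frac{1}{478} - 180901 = - \frac{86470677}{478}$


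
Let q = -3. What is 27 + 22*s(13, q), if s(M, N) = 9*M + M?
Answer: 2887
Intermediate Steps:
s(M, N) = 10*M
27 + 22*s(13, q) = 27 + 22*(10*13) = 27 + 22*130 = 27 + 2860 = 2887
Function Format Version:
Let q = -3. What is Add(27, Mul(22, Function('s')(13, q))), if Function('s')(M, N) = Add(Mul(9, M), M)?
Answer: 2887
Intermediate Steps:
Function('s')(M, N) = Mul(10, M)
Add(27, Mul(22, Function('s')(13, q))) = Add(27, Mul(22, Mul(10, 13))) = Add(27, Mul(22, 130)) = Add(27, 2860) = 2887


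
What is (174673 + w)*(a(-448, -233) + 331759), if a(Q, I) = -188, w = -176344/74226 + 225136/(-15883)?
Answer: 34136560769485723133/589465779 ≈ 5.7911e+10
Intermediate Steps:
w = -9755908244/589465779 (w = -176344*1/74226 + 225136*(-1/15883) = -88172/37113 - 225136/15883 = -9755908244/589465779 ≈ -16.550)
(174673 + w)*(a(-448, -233) + 331759) = (174673 - 9755908244/589465779)*(-188 + 331759) = (102954000107023/589465779)*331571 = 34136560769485723133/589465779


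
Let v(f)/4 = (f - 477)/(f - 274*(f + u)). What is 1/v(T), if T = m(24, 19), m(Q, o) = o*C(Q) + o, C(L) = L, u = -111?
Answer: 99261/8 ≈ 12408.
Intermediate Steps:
m(Q, o) = o + Q*o (m(Q, o) = o*Q + o = Q*o + o = o + Q*o)
T = 475 (T = 19*(1 + 24) = 19*25 = 475)
v(f) = 4*(-477 + f)/(30414 - 273*f) (v(f) = 4*((f - 477)/(f - 274*(f - 111))) = 4*((-477 + f)/(f - 274*(-111 + f))) = 4*((-477 + f)/(f + (30414 - 274*f))) = 4*((-477 + f)/(30414 - 273*f)) = 4*(-477 + f)/(30414 - 273*f))
1/v(T) = 1/(4*(477 - 1*475)/(3*(-10138 + 91*475))) = 1/(4*(477 - 475)/(3*(-10138 + 43225))) = 1/((4/3)*2/33087) = 1/((4/3)*(1/33087)*2) = 1/(8/99261) = 99261/8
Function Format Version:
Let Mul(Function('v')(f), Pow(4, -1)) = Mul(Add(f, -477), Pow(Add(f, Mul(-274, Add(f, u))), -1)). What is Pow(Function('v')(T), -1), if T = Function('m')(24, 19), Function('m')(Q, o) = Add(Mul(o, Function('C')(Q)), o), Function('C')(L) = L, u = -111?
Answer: Rational(99261, 8) ≈ 12408.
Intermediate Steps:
Function('m')(Q, o) = Add(o, Mul(Q, o)) (Function('m')(Q, o) = Add(Mul(o, Q), o) = Add(Mul(Q, o), o) = Add(o, Mul(Q, o)))
T = 475 (T = Mul(19, Add(1, 24)) = Mul(19, 25) = 475)
Function('v')(f) = Mul(4, Pow(Add(30414, Mul(-273, f)), -1), Add(-477, f)) (Function('v')(f) = Mul(4, Mul(Add(f, -477), Pow(Add(f, Mul(-274, Add(f, -111))), -1))) = Mul(4, Mul(Add(-477, f), Pow(Add(f, Mul(-274, Add(-111, f))), -1))) = Mul(4, Mul(Add(-477, f), Pow(Add(f, Add(30414, Mul(-274, f))), -1))) = Mul(4, Mul(Add(-477, f), Pow(Add(30414, Mul(-273, f)), -1))) = Mul(4, Mul(Pow(Add(30414, Mul(-273, f)), -1), Add(-477, f))) = Mul(4, Pow(Add(30414, Mul(-273, f)), -1), Add(-477, f)))
Pow(Function('v')(T), -1) = Pow(Mul(Rational(4, 3), Pow(Add(-10138, Mul(91, 475)), -1), Add(477, Mul(-1, 475))), -1) = Pow(Mul(Rational(4, 3), Pow(Add(-10138, 43225), -1), Add(477, -475)), -1) = Pow(Mul(Rational(4, 3), Pow(33087, -1), 2), -1) = Pow(Mul(Rational(4, 3), Rational(1, 33087), 2), -1) = Pow(Rational(8, 99261), -1) = Rational(99261, 8)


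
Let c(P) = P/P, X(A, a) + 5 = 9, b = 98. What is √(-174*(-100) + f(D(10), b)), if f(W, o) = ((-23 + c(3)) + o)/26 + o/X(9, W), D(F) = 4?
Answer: √11780938/26 ≈ 132.01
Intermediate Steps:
X(A, a) = 4 (X(A, a) = -5 + 9 = 4)
c(P) = 1
f(W, o) = -11/13 + 15*o/52 (f(W, o) = ((-23 + 1) + o)/26 + o/4 = (-22 + o)*(1/26) + o*(¼) = (-11/13 + o/26) + o/4 = -11/13 + 15*o/52)
√(-174*(-100) + f(D(10), b)) = √(-174*(-100) + (-11/13 + (15/52)*98)) = √(17400 + (-11/13 + 735/26)) = √(17400 + 713/26) = √(453113/26) = √11780938/26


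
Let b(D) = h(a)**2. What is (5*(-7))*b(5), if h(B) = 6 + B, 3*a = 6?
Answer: -2240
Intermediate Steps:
a = 2 (a = (1/3)*6 = 2)
b(D) = 64 (b(D) = (6 + 2)**2 = 8**2 = 64)
(5*(-7))*b(5) = (5*(-7))*64 = -35*64 = -2240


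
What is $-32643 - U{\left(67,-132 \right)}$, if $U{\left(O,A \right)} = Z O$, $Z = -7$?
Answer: $-32174$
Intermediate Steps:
$U{\left(O,A \right)} = - 7 O$
$-32643 - U{\left(67,-132 \right)} = -32643 - \left(-7\right) 67 = -32643 - -469 = -32643 + 469 = -32174$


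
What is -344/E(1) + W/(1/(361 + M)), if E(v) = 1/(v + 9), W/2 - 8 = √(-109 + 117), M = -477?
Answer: -5296 - 464*√2 ≈ -5952.2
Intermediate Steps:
W = 16 + 4*√2 (W = 16 + 2*√(-109 + 117) = 16 + 2*√8 = 16 + 2*(2*√2) = 16 + 4*√2 ≈ 21.657)
E(v) = 1/(9 + v)
-344/E(1) + W/(1/(361 + M)) = -344/(1/(9 + 1)) + (16 + 4*√2)/(1/(361 - 477)) = -344/(1/10) + (16 + 4*√2)/(1/(-116)) = -344/⅒ + (16 + 4*√2)/(-1/116) = -344*10 + (16 + 4*√2)*(-116) = -3440 + (-1856 - 464*√2) = -5296 - 464*√2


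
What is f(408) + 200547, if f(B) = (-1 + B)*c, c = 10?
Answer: 204617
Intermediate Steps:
f(B) = -10 + 10*B (f(B) = (-1 + B)*10 = -10 + 10*B)
f(408) + 200547 = (-10 + 10*408) + 200547 = (-10 + 4080) + 200547 = 4070 + 200547 = 204617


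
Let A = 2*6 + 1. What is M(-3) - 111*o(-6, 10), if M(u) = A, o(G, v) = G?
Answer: 679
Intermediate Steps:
A = 13 (A = 12 + 1 = 13)
M(u) = 13
M(-3) - 111*o(-6, 10) = 13 - 111*(-6) = 13 + 666 = 679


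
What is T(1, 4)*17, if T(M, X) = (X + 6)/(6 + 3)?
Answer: 170/9 ≈ 18.889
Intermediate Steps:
T(M, X) = 2/3 + X/9 (T(M, X) = (6 + X)/9 = (6 + X)*(1/9) = 2/3 + X/9)
T(1, 4)*17 = (2/3 + (1/9)*4)*17 = (2/3 + 4/9)*17 = (10/9)*17 = 170/9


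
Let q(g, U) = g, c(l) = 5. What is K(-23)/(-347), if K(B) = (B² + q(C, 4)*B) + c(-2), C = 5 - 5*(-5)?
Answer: 156/347 ≈ 0.44957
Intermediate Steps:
C = 30 (C = 5 + 25 = 30)
K(B) = 5 + B² + 30*B (K(B) = (B² + 30*B) + 5 = 5 + B² + 30*B)
K(-23)/(-347) = (5 + (-23)² + 30*(-23))/(-347) = (5 + 529 - 690)*(-1/347) = -156*(-1/347) = 156/347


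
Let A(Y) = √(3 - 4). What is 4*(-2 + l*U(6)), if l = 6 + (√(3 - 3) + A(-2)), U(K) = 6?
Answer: 136 + 24*I ≈ 136.0 + 24.0*I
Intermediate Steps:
A(Y) = I (A(Y) = √(-1) = I)
l = 6 + I (l = 6 + (√(3 - 3) + I) = 6 + (√0 + I) = 6 + (0 + I) = 6 + I ≈ 6.0 + 1.0*I)
4*(-2 + l*U(6)) = 4*(-2 + (6 + I)*6) = 4*(-2 + (36 + 6*I)) = 4*(34 + 6*I) = 136 + 24*I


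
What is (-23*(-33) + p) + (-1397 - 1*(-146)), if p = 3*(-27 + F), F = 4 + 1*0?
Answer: -561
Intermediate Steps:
F = 4 (F = 4 + 0 = 4)
p = -69 (p = 3*(-27 + 4) = 3*(-23) = -69)
(-23*(-33) + p) + (-1397 - 1*(-146)) = (-23*(-33) - 69) + (-1397 - 1*(-146)) = (759 - 69) + (-1397 + 146) = 690 - 1251 = -561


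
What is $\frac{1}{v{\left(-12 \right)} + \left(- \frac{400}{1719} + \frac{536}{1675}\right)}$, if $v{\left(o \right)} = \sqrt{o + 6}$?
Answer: $\frac{80621100}{5547590627} - \frac{1846850625 i \sqrt{6}}{11095181254} \approx 0.014533 - 0.40773 i$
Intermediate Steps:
$v{\left(o \right)} = \sqrt{6 + o}$
$\frac{1}{v{\left(-12 \right)} + \left(- \frac{400}{1719} + \frac{536}{1675}\right)} = \frac{1}{\sqrt{6 - 12} + \left(- \frac{400}{1719} + \frac{536}{1675}\right)} = \frac{1}{\sqrt{-6} + \left(\left(-400\right) \frac{1}{1719} + 536 \cdot \frac{1}{1675}\right)} = \frac{1}{i \sqrt{6} + \left(- \frac{400}{1719} + \frac{8}{25}\right)} = \frac{1}{i \sqrt{6} + \frac{3752}{42975}} = \frac{1}{\frac{3752}{42975} + i \sqrt{6}}$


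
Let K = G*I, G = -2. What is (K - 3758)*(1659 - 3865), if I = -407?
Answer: 6494464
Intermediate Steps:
K = 814 (K = -2*(-407) = 814)
(K - 3758)*(1659 - 3865) = (814 - 3758)*(1659 - 3865) = -2944*(-2206) = 6494464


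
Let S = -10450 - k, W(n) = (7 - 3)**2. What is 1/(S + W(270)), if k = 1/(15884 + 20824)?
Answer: -36708/383011273 ≈ -9.5841e-5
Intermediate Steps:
k = 1/36708 ≈ 2.7242e-5
W(n) = 16 (W(n) = 4**2 = 16)
S = -383598601/36708 (S = -10450 - 1*1/36708 = -10450 - 1/36708 = -383598601/36708 ≈ -10450.)
1/(S + W(270)) = 1/(-383598601/36708 + 16) = 1/(-383011273/36708) = -36708/383011273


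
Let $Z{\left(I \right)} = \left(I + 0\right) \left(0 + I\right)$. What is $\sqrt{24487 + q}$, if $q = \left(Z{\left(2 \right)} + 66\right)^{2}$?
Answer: $\sqrt{29387} \approx 171.43$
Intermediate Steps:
$Z{\left(I \right)} = I^{2}$ ($Z{\left(I \right)} = I I = I^{2}$)
$q = 4900$ ($q = \left(2^{2} + 66\right)^{2} = \left(4 + 66\right)^{2} = 70^{2} = 4900$)
$\sqrt{24487 + q} = \sqrt{24487 + 4900} = \sqrt{29387}$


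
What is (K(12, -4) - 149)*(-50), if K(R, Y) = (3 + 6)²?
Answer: 3400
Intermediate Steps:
K(R, Y) = 81 (K(R, Y) = 9² = 81)
(K(12, -4) - 149)*(-50) = (81 - 149)*(-50) = -68*(-50) = 3400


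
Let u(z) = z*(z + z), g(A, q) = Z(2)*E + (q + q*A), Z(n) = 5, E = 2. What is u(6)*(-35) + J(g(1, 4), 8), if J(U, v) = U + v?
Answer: -2494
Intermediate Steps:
g(A, q) = 10 + q + A*q (g(A, q) = 5*2 + (q + q*A) = 10 + (q + A*q) = 10 + q + A*q)
u(z) = 2*z² (u(z) = z*(2*z) = 2*z²)
u(6)*(-35) + J(g(1, 4), 8) = (2*6²)*(-35) + ((10 + 4 + 1*4) + 8) = (2*36)*(-35) + ((10 + 4 + 4) + 8) = 72*(-35) + (18 + 8) = -2520 + 26 = -2494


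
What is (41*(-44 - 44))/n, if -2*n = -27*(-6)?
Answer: 3608/81 ≈ 44.543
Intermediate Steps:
n = -81 (n = -(-27)*(-6)/2 = -½*162 = -81)
(41*(-44 - 44))/n = (41*(-44 - 44))/(-81) = (41*(-88))*(-1/81) = -3608*(-1/81) = 3608/81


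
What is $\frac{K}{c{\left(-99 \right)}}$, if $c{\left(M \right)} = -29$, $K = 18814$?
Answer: $- \frac{18814}{29} \approx -648.76$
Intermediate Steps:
$\frac{K}{c{\left(-99 \right)}} = \frac{18814}{-29} = 18814 \left(- \frac{1}{29}\right) = - \frac{18814}{29}$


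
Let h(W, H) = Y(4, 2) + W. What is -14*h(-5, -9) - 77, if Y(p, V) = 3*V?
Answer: -91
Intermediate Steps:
h(W, H) = 6 + W (h(W, H) = 3*2 + W = 6 + W)
-14*h(-5, -9) - 77 = -14*(6 - 5) - 77 = -14*1 - 77 = -14 - 77 = -91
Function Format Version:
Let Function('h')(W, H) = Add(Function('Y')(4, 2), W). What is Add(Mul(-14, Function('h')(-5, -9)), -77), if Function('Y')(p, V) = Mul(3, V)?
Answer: -91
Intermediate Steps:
Function('h')(W, H) = Add(6, W) (Function('h')(W, H) = Add(Mul(3, 2), W) = Add(6, W))
Add(Mul(-14, Function('h')(-5, -9)), -77) = Add(Mul(-14, Add(6, -5)), -77) = Add(Mul(-14, 1), -77) = Add(-14, -77) = -91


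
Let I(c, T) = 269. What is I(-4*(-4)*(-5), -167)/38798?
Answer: 269/38798 ≈ 0.0069333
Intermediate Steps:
I(-4*(-4)*(-5), -167)/38798 = 269/38798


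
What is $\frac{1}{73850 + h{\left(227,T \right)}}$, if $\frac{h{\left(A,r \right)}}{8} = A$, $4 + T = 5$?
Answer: $\frac{1}{75666} \approx 1.3216 \cdot 10^{-5}$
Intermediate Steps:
$T = 1$ ($T = -4 + 5 = 1$)
$h{\left(A,r \right)} = 8 A$
$\frac{1}{73850 + h{\left(227,T \right)}} = \frac{1}{73850 + 8 \cdot 227} = \frac{1}{73850 + 1816} = \frac{1}{75666}$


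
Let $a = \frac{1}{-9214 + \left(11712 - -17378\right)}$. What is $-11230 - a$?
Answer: $- \frac{223207481}{19876} \approx -11230.0$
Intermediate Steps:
$a = \frac{1}{19876}$ ($a = \frac{1}{-9214 + \left(11712 + 17378\right)} = \frac{1}{-9214 + 29090} = \frac{1}{19876} \approx 5.0312 \cdot 10^{-5}$)
$-11230 - a = -11230 - \frac{1}{19876} = - \frac{223207481}{19876}$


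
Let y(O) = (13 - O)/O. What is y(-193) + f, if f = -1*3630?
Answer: -700796/193 ≈ -3631.1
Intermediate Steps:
f = -3630
y(O) = (13 - O)/O
y(-193) + f = (13 - 1*(-193))/(-193) - 3630 = -(13 + 193)/193 - 3630 = -1/193*206 - 3630 = -206/193 - 3630 = -700796/193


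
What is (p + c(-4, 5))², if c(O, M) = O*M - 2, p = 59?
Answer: 1369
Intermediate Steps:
c(O, M) = -2 + M*O (c(O, M) = M*O - 2 = -2 + M*O)
(p + c(-4, 5))² = (59 + (-2 + 5*(-4)))² = (59 + (-2 - 20))² = (59 - 22)² = 37² = 1369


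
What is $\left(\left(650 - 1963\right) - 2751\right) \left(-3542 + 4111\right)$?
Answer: $-2312416$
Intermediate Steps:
$\left(\left(650 - 1963\right) - 2751\right) \left(-3542 + 4111\right) = \left(\left(650 - 1963\right) - 2751\right) 569 = \left(-1313 - 2751\right) 569 = \left(-4064\right) 569 = -2312416$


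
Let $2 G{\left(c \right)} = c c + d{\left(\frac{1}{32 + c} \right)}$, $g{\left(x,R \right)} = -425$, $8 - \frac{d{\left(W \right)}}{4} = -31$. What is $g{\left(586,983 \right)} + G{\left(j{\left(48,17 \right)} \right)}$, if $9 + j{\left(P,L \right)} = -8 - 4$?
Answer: $- \frac{253}{2} \approx -126.5$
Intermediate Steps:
$d{\left(W \right)} = 156$ ($d{\left(W \right)} = 32 - -124 = 32 + 124 = 156$)
$j{\left(P,L \right)} = -21$ ($j{\left(P,L \right)} = -9 - 12 = -21$)
$G{\left(c \right)} = 78 + \frac{c^{2}}{2}$ ($G{\left(c \right)} = \frac{c c + 156}{2} = \frac{c^{2} + 156}{2} = \frac{156 + c^{2}}{2} = 78 + \frac{c^{2}}{2}$)
$g{\left(586,983 \right)} + G{\left(j{\left(48,17 \right)} \right)} = -425 + \left(78 + \frac{\left(-21\right)^{2}}{2}\right) = -425 + \left(78 + \frac{1}{2} \cdot 441\right) = -425 + \left(78 + \frac{441}{2}\right) = -425 + \frac{597}{2} = - \frac{253}{2}$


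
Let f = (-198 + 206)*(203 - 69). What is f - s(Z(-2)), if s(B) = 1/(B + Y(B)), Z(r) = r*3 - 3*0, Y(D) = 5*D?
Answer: 38593/36 ≈ 1072.0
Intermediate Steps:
Z(r) = 3*r (Z(r) = 3*r + 0 = 3*r)
s(B) = 1/(6*B) (s(B) = 1/(B + 5*B) = 1/(6*B))
f = 1072 (f = 8*134 = 1072)
f - s(Z(-2)) = 1072 - 1/(6*(3*(-2))) = 1072 - 1/(6*(-6)) = 1072 - (-1)/(6*6) = 1072 - 1*(-1/36) = 1072 + 1/36 = 38593/36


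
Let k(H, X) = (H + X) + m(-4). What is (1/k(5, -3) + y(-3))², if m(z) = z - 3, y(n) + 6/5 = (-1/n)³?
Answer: 33856/18225 ≈ 1.8577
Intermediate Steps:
y(n) = -6/5 - 1/n³ (y(n) = -6/5 + (-1/n)³ = -6/5 - 1/n³)
m(z) = -3 + z
k(H, X) = -7 + H + X (k(H, X) = (H + X) + (-3 - 4) = (H + X) - 7 = -7 + H + X)
(1/k(5, -3) + y(-3))² = (1/(-7 + 5 - 3) + (-6/5 - 1/(-3)³))² = (1/(-5) + (-6/5 - 1*(-1/27)))² = (-⅕ + (-6/5 + 1/27))² = (-⅕ - 157/135)² = (-184/135)² = 33856/18225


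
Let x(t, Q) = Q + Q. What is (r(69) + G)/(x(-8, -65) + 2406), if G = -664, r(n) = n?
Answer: -595/2276 ≈ -0.26142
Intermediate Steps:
x(t, Q) = 2*Q
(r(69) + G)/(x(-8, -65) + 2406) = (69 - 664)/(2*(-65) + 2406) = -595/(-130 + 2406) = -595/2276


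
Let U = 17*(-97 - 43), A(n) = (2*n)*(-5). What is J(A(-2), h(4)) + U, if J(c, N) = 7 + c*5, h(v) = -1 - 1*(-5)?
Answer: -2273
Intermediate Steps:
h(v) = 4 (h(v) = -1 + 5 = 4)
A(n) = -10*n
U = -2380 (U = 17*(-140) = -2380)
J(c, N) = 7 + 5*c
J(A(-2), h(4)) + U = (7 + 5*(-10*(-2))) - 2380 = (7 + 5*20) - 2380 = (7 + 100) - 2380 = 107 - 2380 = -2273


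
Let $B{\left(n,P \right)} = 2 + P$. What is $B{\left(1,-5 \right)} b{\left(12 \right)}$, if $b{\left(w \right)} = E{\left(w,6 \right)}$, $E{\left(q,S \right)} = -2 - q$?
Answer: $42$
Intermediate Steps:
$b{\left(w \right)} = -2 - w$
$B{\left(1,-5 \right)} b{\left(12 \right)} = \left(2 - 5\right) \left(-2 - 12\right) = - 3 \left(-2 - 12\right) = \left(-3\right) \left(-14\right) = 42$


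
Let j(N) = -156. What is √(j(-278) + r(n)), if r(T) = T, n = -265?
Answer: I*√421 ≈ 20.518*I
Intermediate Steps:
√(j(-278) + r(n)) = √(-156 - 265) = √(-421) = I*√421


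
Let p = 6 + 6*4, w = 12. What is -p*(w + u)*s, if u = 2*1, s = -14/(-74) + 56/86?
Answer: -561540/1591 ≈ -352.95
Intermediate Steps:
p = 30 (p = 6 + 24 = 30)
s = 1337/1591 (s = -14*(-1/74) + 56*(1/86) = 7/37 + 28/43 = 1337/1591 ≈ 0.84035)
u = 2
-p*(w + u)*s = -30*(12 + 2)*1337/1591 = -30*14*1337/1591 = -420*1337/1591 = -1*561540/1591 = -561540/1591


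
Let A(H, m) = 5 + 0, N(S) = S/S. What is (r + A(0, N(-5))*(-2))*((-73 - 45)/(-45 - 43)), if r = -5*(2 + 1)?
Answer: -1475/44 ≈ -33.523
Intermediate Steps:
r = -15 (r = -5*3 = -15)
N(S) = 1
A(H, m) = 5
(r + A(0, N(-5))*(-2))*((-73 - 45)/(-45 - 43)) = (-15 + 5*(-2))*((-73 - 45)/(-45 - 43)) = (-15 - 10)*(-118/(-88)) = -(-2950)*(-1)/88 = -25*59/44 = -1475/44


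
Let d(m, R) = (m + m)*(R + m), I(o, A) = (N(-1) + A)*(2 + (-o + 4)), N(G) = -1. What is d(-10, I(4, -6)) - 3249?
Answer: -2769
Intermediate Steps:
I(o, A) = (-1 + A)*(6 - o) (I(o, A) = (-1 + A)*(2 + (-o + 4)) = (-1 + A)*(2 + (4 - o)) = (-1 + A)*(6 - o))
d(m, R) = 2*m*(R + m) (d(m, R) = (2*m)*(R + m) = 2*m*(R + m))
d(-10, I(4, -6)) - 3249 = 2*(-10)*((-6 + 4 + 6*(-6) - 1*(-6)*4) - 10) - 3249 = 2*(-10)*((-6 + 4 - 36 + 24) - 10) - 3249 = 2*(-10)*(-14 - 10) - 3249 = 2*(-10)*(-24) - 3249 = 480 - 3249 = -2769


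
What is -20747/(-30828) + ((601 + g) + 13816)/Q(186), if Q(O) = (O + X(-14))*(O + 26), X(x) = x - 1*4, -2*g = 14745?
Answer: 3252017/3734592 ≈ 0.87078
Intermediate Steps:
g = -14745/2 (g = -½*14745 = -14745/2 ≈ -7372.5)
X(x) = -4 + x (X(x) = x - 4 = -4 + x)
Q(O) = (-18 + O)*(26 + O) (Q(O) = (O + (-4 - 14))*(O + 26) = (O - 18)*(26 + O) = (-18 + O)*(26 + O))
-20747/(-30828) + ((601 + g) + 13816)/Q(186) = -20747/(-30828) + ((601 - 14745/2) + 13816)/(-468 + 186² + 8*186) = -20747*(-1/30828) + (-13543/2 + 13816)/(-468 + 34596 + 1488) = 20747/30828 + (14089/2)/35616 = 20747/30828 + (14089/2)*(1/35616) = 20747/30828 + 14089/71232 = 3252017/3734592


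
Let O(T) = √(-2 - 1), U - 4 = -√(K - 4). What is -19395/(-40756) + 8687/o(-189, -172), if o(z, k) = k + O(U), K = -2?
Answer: (-350711432*I + 19395*√3)/(40756*(√3 + 172*I)) ≈ -50.025 - 0.50854*I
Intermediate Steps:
U = 4 - I*√6 (U = 4 - √(-2 - 4) = 4 - √(-6) = 4 - I*√6 ≈ 4.0 - 2.4495*I)
O(T) = I*√3 (O(T) = √(-3) = I*√3)
o(z, k) = k + I*√3
-19395/(-40756) + 8687/o(-189, -172) = -19395/(-40756) + 8687/(-172 + I*√3) = -19395*(-1/40756) + 8687/(-172 + I*√3) = 19395/40756 + 8687/(-172 + I*√3)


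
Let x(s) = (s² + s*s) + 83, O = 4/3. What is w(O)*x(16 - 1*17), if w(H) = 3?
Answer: 255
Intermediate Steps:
O = 4/3 (O = 4*(⅓) = 4/3 ≈ 1.3333)
x(s) = 83 + 2*s² (x(s) = (s² + s²) + 83 = 2*s² + 83 = 83 + 2*s²)
w(O)*x(16 - 1*17) = 3*(83 + 2*(16 - 1*17)²) = 3*(83 + 2*(16 - 17)²) = 3*(83 + 2*(-1)²) = 3*(83 + 2*1) = 3*(83 + 2) = 3*85 = 255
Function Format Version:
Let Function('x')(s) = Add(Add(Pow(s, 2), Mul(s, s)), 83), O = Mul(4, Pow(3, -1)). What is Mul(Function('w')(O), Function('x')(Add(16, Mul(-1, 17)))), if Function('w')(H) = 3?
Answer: 255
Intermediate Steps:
O = Rational(4, 3) (O = Mul(4, Rational(1, 3)) = Rational(4, 3) ≈ 1.3333)
Function('x')(s) = Add(83, Mul(2, Pow(s, 2))) (Function('x')(s) = Add(Add(Pow(s, 2), Pow(s, 2)), 83) = Add(Mul(2, Pow(s, 2)), 83) = Add(83, Mul(2, Pow(s, 2))))
Mul(Function('w')(O), Function('x')(Add(16, Mul(-1, 17)))) = Mul(3, Add(83, Mul(2, Pow(Add(16, Mul(-1, 17)), 2)))) = Mul(3, Add(83, Mul(2, Pow(Add(16, -17), 2)))) = Mul(3, Add(83, Mul(2, Pow(-1, 2)))) = Mul(3, Add(83, Mul(2, 1))) = Mul(3, Add(83, 2)) = Mul(3, 85) = 255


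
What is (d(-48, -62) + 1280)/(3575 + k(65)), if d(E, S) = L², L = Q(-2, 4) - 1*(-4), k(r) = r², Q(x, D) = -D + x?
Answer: 107/650 ≈ 0.16462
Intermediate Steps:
Q(x, D) = x - D
L = -2 (L = (-2 - 1*4) - 1*(-4) = (-2 - 4) + 4 = -6 + 4 = -2)
d(E, S) = 4 (d(E, S) = (-2)² = 4)
(d(-48, -62) + 1280)/(3575 + k(65)) = (4 + 1280)/(3575 + 65²) = 1284/(3575 + 4225) = 1284/7800 = 1284*(1/7800) = 107/650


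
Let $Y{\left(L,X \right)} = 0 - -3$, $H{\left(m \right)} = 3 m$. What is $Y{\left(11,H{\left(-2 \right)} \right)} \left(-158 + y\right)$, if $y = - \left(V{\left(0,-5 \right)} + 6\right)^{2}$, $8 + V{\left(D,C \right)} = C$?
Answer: $-621$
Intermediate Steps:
$V{\left(D,C \right)} = -8 + C$
$Y{\left(L,X \right)} = 3$ ($Y{\left(L,X \right)} = 0 + 3 = 3$)
$y = -49$ ($y = - \left(\left(-8 - 5\right) + 6\right)^{2} = - \left(-13 + 6\right)^{2} = - \left(-7\right)^{2} = \left(-1\right) 49 = -49$)
$Y{\left(11,H{\left(-2 \right)} \right)} \left(-158 + y\right) = 3 \left(-158 - 49\right) = 3 \left(-207\right) = -621$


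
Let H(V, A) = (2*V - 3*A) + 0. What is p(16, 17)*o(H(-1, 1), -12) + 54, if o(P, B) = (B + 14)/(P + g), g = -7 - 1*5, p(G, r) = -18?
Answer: 954/17 ≈ 56.118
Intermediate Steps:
g = -12 (g = -7 - 5 = -12)
H(V, A) = -3*A + 2*V (H(V, A) = (-3*A + 2*V) + 0 = -3*A + 2*V)
o(P, B) = (14 + B)/(-12 + P) (o(P, B) = (B + 14)/(P - 12) = (14 + B)/(-12 + P))
p(16, 17)*o(H(-1, 1), -12) + 54 = -18*(14 - 12)/(-12 + (-3*1 + 2*(-1))) + 54 = -18*2/(-12 + (-3 - 2)) + 54 = -18*2/(-12 - 5) + 54 = -18*2/(-17) + 54 = -(-18)*2/17 + 54 = -18*(-2/17) + 54 = 36/17 + 54 = 954/17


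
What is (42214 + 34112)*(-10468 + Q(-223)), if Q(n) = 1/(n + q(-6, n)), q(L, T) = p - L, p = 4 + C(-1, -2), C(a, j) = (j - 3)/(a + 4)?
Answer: -257271857385/322 ≈ -7.9898e+8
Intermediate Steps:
C(a, j) = (-3 + j)/(4 + a)
p = 7/3 (p = 4 + (-3 - 2)/(4 - 1) = 4 - 5/3 = 7/3 ≈ 2.3333)
q(L, T) = 7/3 - L
Q(n) = 1/(25/3 + n) (Q(n) = 1/(n + (7/3 - 1*(-6))) = 1/(n + (7/3 + 6)) = 1/(n + 25/3) = 1/(25/3 + n))
(42214 + 34112)*(-10468 + Q(-223)) = (42214 + 34112)*(-10468 + 3/(25 + 3*(-223))) = 76326*(-10468 + 3/(25 - 669)) = 76326*(-10468 + 3/(-644)) = 76326*(-10468 + 3*(-1/644)) = 76326*(-10468 - 3/644) = 76326*(-6741395/644) = -257271857385/322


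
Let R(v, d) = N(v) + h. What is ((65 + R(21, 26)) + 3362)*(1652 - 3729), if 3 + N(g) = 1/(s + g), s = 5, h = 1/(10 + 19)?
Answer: -5362296827/754 ≈ -7.1118e+6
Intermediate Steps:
h = 1/29 ≈ 0.034483
N(g) = -3 + 1/(5 + g)
R(v, d) = 1/29 + (-14 - 3*v)/(5 + v) (R(v, d) = (-14 - 3*v)/(5 + v) + 1/29 = 1/29 + (-14 - 3*v)/(5 + v))
((65 + R(21, 26)) + 3362)*(1652 - 3729) = ((65 + (-401 - 86*21)/(29*(5 + 21))) + 3362)*(1652 - 3729) = ((65 + (1/29)*(-401 - 1806)/26) + 3362)*(-2077) = ((65 + (1/29)*(1/26)*(-2207)) + 3362)*(-2077) = ((65 - 2207/754) + 3362)*(-2077) = (46803/754 + 3362)*(-2077) = (2581751/754)*(-2077) = -5362296827/754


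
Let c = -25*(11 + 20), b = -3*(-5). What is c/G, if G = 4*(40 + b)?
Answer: -155/44 ≈ -3.5227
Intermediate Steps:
b = 15
c = -775 (c = -25*31 = -775)
G = 220 (G = 4*(40 + 15) = 4*55 = 220)
c/G = -775/220 = -775*1/220 = -155/44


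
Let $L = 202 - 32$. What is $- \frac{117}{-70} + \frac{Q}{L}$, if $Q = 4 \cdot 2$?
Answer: $\frac{409}{238} \approx 1.7185$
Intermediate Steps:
$Q = 8$
$L = 170$
$- \frac{117}{-70} + \frac{Q}{L} = - \frac{117}{-70} + \frac{8}{170} = \left(-117\right) \left(- \frac{1}{70}\right) + 8 \cdot \frac{1}{170} = \frac{117}{70} + \frac{4}{85} = \frac{409}{238}$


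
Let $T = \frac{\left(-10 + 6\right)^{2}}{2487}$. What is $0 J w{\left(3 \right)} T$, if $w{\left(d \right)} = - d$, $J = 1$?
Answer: $0$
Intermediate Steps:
$T = \frac{16}{2487}$ ($T = \left(-4\right)^{2} \cdot \frac{1}{2487} = 16 \cdot \frac{1}{2487} = \frac{16}{2487} \approx 0.0064335$)
$0 J w{\left(3 \right)} T = 0 \cdot 1 \left(\left(-1\right) 3\right) \frac{16}{2487} = 0 \left(-3\right) \frac{16}{2487} = 0 \cdot \frac{16}{2487} = 0$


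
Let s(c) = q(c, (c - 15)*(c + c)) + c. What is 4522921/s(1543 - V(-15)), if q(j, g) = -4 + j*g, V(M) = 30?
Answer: 4522921/6858351833 ≈ 0.00065948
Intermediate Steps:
q(j, g) = -4 + g*j
s(c) = -4 + c + 2*c²*(-15 + c) (s(c) = (-4 + ((c - 15)*(c + c))*c) + c = (-4 + ((-15 + c)*(2*c))*c) + c = (-4 + (2*c*(-15 + c))*c) + c = (-4 + 2*c²*(-15 + c)) + c = -4 + c + 2*c²*(-15 + c))
4522921/s(1543 - V(-15)) = 4522921/(-4 + (1543 - 1*30) + 2*(1543 - 1*30)²*(-15 + (1543 - 1*30))) = 4522921/(-4 + (1543 - 30) + 2*(1543 - 30)²*(-15 + (1543 - 30))) = 4522921/(-4 + 1513 + 2*1513²*(-15 + 1513)) = 4522921/(-4 + 1513 + 2*2289169*1498) = 4522921/(-4 + 1513 + 6858350324) = 4522921/6858351833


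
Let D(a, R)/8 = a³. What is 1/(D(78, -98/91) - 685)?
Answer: 1/3795731 ≈ 2.6345e-7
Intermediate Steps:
D(a, R) = 8*a³
1/(D(78, -98/91) - 685) = 1/(8*78³ - 685) = 1/(8*474552 - 685) = 1/(3796416 - 685) = 1/3795731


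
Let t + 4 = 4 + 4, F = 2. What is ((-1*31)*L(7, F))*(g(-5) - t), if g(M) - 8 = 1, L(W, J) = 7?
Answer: -1085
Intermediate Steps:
g(M) = 9 (g(M) = 8 + 1 = 9)
t = 4 (t = -4 + (4 + 4) = -4 + 8 = 4)
((-1*31)*L(7, F))*(g(-5) - t) = (-1*31*7)*(9 - 1*4) = (-31*7)*(9 - 4) = -217*5 = -1085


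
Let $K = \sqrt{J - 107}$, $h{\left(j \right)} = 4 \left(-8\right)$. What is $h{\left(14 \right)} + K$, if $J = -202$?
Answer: $-32 + i \sqrt{309} \approx -32.0 + 17.578 i$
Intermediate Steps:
$h{\left(j \right)} = -32$
$K = i \sqrt{309}$ ($K = \sqrt{-202 - 107} = \sqrt{-309} = i \sqrt{309} \approx 17.578 i$)
$h{\left(14 \right)} + K = -32 + i \sqrt{309}$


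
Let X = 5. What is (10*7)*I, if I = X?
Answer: 350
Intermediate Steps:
I = 5
(10*7)*I = (10*7)*5 = 70*5 = 350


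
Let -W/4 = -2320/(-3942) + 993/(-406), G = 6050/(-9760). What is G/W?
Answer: -2000565/23976416 ≈ -0.083439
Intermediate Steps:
G = -605/976 (G = 6050*(-1/9760) = -605/976 ≈ -0.61988)
W = 2972486/400113 (W = -4*(-2320/(-3942) + 993/(-406)) = -4*(-2320*(-1/3942) + 993*(-1/406)) = -4*(1160/1971 - 993/406) = -4*(-1486243/800226) = 2972486/400113 ≈ 7.4291)
G/W = -605/(976*2972486/400113) = -605/976*400113/2972486 = -2000565/23976416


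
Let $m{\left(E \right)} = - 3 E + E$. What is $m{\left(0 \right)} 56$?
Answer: $0$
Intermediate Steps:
$m{\left(E \right)} = - 2 E$
$m{\left(0 \right)} 56 = \left(-2\right) 0 \cdot 56 = 0 \cdot 56 = 0$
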